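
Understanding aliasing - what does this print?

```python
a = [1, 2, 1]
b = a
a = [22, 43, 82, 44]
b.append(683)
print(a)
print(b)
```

Key concept: rebinding vs mutation: a is rebound to a new list, b still points at the original.
Step by step:
`a = [1, 2, 1]` → a = [1, 2, 1]
`b = a` → b = [1, 2, 1] (same object as a)
`a = [22, 43, 82, 44]` → a = [22, 43, 82, 44]
`b.append(683)` → b = [1, 2, 1, 683]
`print(a)` → prints [22, 43, 82, 44]
`print(b)` → prints [1, 2, 1, 683]

Answer:
[22, 43, 82, 44]
[1, 2, 1, 683]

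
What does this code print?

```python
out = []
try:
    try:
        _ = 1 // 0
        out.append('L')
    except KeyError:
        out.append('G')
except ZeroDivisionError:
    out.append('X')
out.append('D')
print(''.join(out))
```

Execution trace: 'X' (outer except ZeroDivisionError) → 'D' (after the try/except). Output: XD

Answer: XD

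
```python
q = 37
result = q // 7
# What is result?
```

Trace:
`q = 37` → q = 37
`result = q // 7` → result = 5
So result = 5

Answer: 5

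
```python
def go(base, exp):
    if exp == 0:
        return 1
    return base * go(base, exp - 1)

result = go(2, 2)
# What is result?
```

go(2, 2) = 2 * 2 = 4

Answer: 4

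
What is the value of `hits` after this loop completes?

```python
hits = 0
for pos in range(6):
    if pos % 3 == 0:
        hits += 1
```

Count numbers divisible by 3 in range(6)
`hits` takes the values: 0 → 1 → 2

Answer: 2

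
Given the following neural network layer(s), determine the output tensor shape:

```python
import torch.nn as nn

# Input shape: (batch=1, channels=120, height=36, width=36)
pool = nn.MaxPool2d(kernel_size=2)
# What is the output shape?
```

Input: (1, 120, 36, 36) -> Output: (1, 120, 18, 18)

Answer: (1, 120, 18, 18)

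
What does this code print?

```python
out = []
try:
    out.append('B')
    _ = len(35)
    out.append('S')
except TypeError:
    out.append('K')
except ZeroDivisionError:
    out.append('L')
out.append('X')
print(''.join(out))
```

Execution trace: 'B' (try body) → 'K' (except TypeError) → 'X' (after the try/except). Output: BKX

Answer: BKX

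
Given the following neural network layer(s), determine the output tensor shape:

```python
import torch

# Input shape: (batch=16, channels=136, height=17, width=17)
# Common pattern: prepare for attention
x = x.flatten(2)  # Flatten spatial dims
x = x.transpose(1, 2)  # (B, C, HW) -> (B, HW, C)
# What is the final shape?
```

Input: (16, 136, 17, 17) -> after flatten(2): (16, 136, 289) -> Output: (16, 289, 136)

Answer: (16, 289, 136)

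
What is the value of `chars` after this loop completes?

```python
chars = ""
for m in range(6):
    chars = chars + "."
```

Repeat '.' 6 times
`chars` takes the values: "" → "." → ".." → "..." → "...." → "....." → "......"

Answer: "......"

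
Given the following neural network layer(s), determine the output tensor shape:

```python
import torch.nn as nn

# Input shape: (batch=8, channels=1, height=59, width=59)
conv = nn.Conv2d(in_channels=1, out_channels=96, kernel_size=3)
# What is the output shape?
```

Input: (8, 1, 59, 59) -> Output: (8, 96, 57, 57)

Answer: (8, 96, 57, 57)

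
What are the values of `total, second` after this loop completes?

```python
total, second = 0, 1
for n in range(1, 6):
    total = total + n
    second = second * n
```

Sum and factorial of 1 to 5
`total, second` takes the values: (0, 1) → (1, 1) → (3, 1) → (3, 2) → (6, 2) → (6, 6) → (10, 6) → (10, 24) → (15, 24) → (15, 120)

Answer: 15, 120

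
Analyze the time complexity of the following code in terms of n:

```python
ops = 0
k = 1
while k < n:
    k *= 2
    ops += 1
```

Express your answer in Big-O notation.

Each loop level contributes: log n. Multiplying the contributions gives O(log n).

Answer: O(log n)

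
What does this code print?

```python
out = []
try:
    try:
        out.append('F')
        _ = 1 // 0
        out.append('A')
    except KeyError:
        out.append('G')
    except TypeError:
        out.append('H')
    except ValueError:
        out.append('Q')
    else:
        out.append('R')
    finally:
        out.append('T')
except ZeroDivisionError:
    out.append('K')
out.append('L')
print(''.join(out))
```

Execution trace: 'F' (try body) → 'T' (finally) → 'K' (outer except ZeroDivisionError) → 'L' (after the try/except). Output: FTKL

Answer: FTKL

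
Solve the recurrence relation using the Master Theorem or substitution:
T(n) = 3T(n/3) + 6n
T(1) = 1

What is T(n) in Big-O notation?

By Master Theorem: a=3, b=3, f(n)=6n. Since log_3(3) = 1 and f(n) = Θ(n^1), Case 2 applies. T(n) = O(n log n).

Answer: O(n log n)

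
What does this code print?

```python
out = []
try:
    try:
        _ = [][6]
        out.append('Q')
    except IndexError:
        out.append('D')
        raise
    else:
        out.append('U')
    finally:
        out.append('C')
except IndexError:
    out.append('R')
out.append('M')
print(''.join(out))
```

Execution trace: 'D' (except IndexError) → 'C' (finally) → 'R' (outer except IndexError) → 'M' (after the try/except). Output: DCRM

Answer: DCRM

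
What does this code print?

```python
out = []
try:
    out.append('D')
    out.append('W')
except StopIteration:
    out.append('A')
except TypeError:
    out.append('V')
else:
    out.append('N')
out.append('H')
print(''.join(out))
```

Execution trace: 'D' (try body) → 'W' (try body, no exception) → 'N' (else) → 'H' (after the try/except). Output: DWNH

Answer: DWNH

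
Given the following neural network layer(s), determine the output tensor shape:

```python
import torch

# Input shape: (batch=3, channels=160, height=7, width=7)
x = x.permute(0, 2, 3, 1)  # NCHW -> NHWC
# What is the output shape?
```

Input: (3, 160, 7, 7) -> Output: (3, 7, 7, 160)

Answer: (3, 7, 7, 160)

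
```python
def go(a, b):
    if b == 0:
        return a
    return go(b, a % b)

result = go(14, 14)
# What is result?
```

go(14, 14) -> go(14, 0) -> 14

Answer: 14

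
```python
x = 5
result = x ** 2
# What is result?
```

Trace:
`x = 5` → x = 5
`result = x ** 2` → result = 25
So result = 25

Answer: 25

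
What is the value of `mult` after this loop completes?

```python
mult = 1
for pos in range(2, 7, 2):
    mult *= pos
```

Product of even numbers 2 to 6
`mult` takes the values: 1 → 2 → 8 → 48

Answer: 48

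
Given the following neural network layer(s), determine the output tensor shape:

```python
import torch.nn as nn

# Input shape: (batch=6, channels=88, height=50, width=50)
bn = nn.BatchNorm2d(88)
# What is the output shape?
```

Input: (6, 88, 50, 50) -> Output: (6, 88, 50, 50)

Answer: (6, 88, 50, 50)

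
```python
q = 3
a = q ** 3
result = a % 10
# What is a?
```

Trace:
`q = 3` → q = 3
`a = q ** 3` → a = 27
`result = a % 10` → result = 7
So a = 27

Answer: 27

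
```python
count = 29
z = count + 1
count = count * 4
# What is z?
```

Trace:
`count = 29` → count = 29
`z = count + 1` → z = 30
`count = count * 4` → count = 116
So z = 30

Answer: 30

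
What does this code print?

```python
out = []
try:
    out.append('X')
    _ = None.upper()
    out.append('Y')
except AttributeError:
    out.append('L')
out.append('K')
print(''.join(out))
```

Execution trace: 'X' (try body) → 'L' (except AttributeError) → 'K' (after the try/except). Output: XLK

Answer: XLK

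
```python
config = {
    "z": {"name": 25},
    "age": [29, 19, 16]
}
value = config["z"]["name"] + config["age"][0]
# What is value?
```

Trace:
`config = { ...` → config = {'z': {'name': 25}, 'age': [29, 19, 16]}
`value = config["z"]["name"] + config["age"][0]` → value = 54
So value = 54

Answer: 54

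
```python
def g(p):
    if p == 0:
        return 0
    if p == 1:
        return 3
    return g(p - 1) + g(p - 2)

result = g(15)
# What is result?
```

Build up from base cases: g(0)=0, g(1)=3, g(2)=3, g(3)=6, g(4)=9, g(5)=15, g(6)=24, ..., g(15)=1830

Answer: 1830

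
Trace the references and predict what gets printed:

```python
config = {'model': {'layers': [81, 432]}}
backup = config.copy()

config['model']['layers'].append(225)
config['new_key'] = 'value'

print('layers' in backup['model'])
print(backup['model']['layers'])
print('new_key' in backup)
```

Key concept: shallow copy gotcha with nested dict.
Step by step:
`config = {'model': {'layers': [81, 432]}}` → config = {'model': {'layers': [81, 432]}}
`backup = config.copy()` → backup = {'model': {'layers': [81, 432]}}
`config['model']['layers'].append(225)` → config = {'model': {'layers': [81, 432, 225]}}; backup = {'model': {'layers': [81, 432, 225]}}
`config['new_key'] = 'value'` → config = {'model': {'layers': [81, 432, 225]}, 'new_key': 'value'}
`print('layers' in backup['model'])` → prints True
`print(backup['model']['layers'])` → prints [81, 432, 225]
`print('new_key' in backup)` → prints False

Answer:
True
[81, 432, 225]
False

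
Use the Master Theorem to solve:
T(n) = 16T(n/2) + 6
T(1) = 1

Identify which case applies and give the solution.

a=16, b=2, f(n)=6. log_2(16) = 4. Since c=0 < 4, Case 1 applies: T(n) = Θ(n^log_b(a)) = O(n^4).

Answer: O(n^4) - Case 1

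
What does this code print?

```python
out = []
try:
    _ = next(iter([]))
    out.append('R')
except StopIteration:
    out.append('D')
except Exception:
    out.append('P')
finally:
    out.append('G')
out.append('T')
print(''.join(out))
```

Execution trace: 'D' (except StopIteration) → 'G' (finally) → 'T' (after the try/except). Output: DGT

Answer: DGT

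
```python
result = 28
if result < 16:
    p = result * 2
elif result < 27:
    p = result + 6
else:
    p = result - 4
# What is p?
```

Trace:
`result = 28` → result = 28
`if result < 16: ...` → result < 16 is False, result < 27 is False, take else branch → p = 24
So p = 24

Answer: 24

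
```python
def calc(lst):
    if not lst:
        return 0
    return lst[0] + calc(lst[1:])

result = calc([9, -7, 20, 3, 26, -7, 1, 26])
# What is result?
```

9 + (-7) + 20 + 3 + 26 + (-7) + 1 + 26 + 0 = 71

Answer: 71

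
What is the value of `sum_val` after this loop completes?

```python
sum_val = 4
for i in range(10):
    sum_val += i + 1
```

Start at 4, add 1 to 10 = 59
`sum_val` takes the values: 4 → 5 → 7 → 10 → 14 → 19 → 25 → 32 → 40 → 49 → 59

Answer: 59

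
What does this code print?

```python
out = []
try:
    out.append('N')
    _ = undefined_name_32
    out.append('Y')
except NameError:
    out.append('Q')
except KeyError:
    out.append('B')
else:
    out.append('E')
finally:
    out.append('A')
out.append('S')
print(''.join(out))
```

Execution trace: 'N' (try body) → 'Q' (except NameError) → 'A' (finally) → 'S' (after the try/except). Output: NQAS

Answer: NQAS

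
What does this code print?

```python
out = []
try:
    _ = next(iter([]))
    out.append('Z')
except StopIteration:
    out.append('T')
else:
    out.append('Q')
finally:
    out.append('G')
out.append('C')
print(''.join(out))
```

Execution trace: 'T' (except StopIteration) → 'G' (finally) → 'C' (after the try/except). Output: TGC

Answer: TGC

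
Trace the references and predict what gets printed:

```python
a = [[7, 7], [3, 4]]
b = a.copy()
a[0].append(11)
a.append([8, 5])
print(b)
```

Key concept: shallow copy with nested lists.
Step by step:
`a = [[7, 7], [3, 4]]` → a = [[7, 7], [3, 4]]
`b = a.copy()` → b = [[7, 7], [3, 4]]
`a[0].append(11)` → a = [[7, 7, 11], [3, 4]]; b = [[7, 7, 11], [3, 4]]
`a.append([8, 5])` → a = [[7, 7, 11], [3, 4], [8, 5]]
`print(b)` → prints [[7, 7, 11], [3, 4]]

Answer: [[7, 7, 11], [3, 4]]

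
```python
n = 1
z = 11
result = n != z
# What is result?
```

Trace:
`n = 1` → n = 1
`z = 11` → z = 11
`result = n != z` → result = True
So result = True

Answer: True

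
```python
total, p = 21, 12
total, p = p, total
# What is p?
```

Trace:
`total, p = 21, 12` → total = 21; p = 12
`total, p = p, total` → total = 12; p = 21
So p = 21

Answer: 21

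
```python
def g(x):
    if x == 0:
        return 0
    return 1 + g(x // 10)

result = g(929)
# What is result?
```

Count of digits of 929: 3

Answer: 3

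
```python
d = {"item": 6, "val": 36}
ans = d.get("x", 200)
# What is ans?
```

Trace:
`d = {"item": 6, "val": 36}` → d = {'item': 6, 'val': 36}
`ans = d.get("x", 200)` → ans = 200
So ans = 200

Answer: 200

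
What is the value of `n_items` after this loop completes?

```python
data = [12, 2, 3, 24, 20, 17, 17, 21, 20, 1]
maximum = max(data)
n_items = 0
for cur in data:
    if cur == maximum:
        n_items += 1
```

Count of max value 24 in [12, 2, 3, 24, 20, 17, 17, 21, 20, 1]
`n_items` takes the values: 0 → 1

Answer: 1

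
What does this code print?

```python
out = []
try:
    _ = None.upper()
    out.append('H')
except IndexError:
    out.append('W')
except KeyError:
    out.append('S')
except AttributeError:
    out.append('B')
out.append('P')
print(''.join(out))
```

Execution trace: 'B' (except AttributeError) → 'P' (after the try/except). Output: BP

Answer: BP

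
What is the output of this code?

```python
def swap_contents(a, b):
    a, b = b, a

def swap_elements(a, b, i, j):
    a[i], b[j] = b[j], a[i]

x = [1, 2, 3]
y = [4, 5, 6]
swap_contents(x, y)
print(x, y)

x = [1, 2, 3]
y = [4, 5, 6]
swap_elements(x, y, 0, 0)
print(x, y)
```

Key concept: parameter rebinding vs mutation.
Step by step:
`x = [1, 2, 3]` → x = [1, 2, 3]
`y = [4, 5, 6]` → y = [4, 5, 6]
`swap_contents(x, y)` → no visible change to tracked variables
`print(x, y)` → prints [1, 2, 3] [4, 5, 6]
`x = [1, 2, 3]` → x = [1, 2, 3]
`y = [4, 5, 6]` → y = [4, 5, 6]
`swap_elements(x, y, 0, 0)` → x = [4, 2, 3]; y = [1, 5, 6]
`print(x, y)` → prints [4, 2, 3] [1, 5, 6]

Answer:
[1, 2, 3] [4, 5, 6]
[4, 2, 3] [1, 5, 6]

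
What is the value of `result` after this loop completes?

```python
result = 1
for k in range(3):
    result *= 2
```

2^3 = 8
`result` takes the values: 1 → 2 → 4 → 8

Answer: 8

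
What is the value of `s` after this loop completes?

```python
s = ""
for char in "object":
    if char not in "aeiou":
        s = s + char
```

Remove vowels from 'object'
`s` takes the values: "" → "b" → "bj" → "bjc" → "bjct"

Answer: "bjct"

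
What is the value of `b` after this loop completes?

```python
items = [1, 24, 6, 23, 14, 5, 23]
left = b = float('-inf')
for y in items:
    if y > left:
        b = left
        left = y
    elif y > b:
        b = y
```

Second largest (with repeats) in [1, 24, 6, 23, 14, 5, 23]
`b` takes the values: -inf → 1 → 6 → 23

Answer: 23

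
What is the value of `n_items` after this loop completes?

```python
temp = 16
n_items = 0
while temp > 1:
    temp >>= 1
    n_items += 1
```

Count right shifts until 1
`n_items` takes the values: 0 → 1 → 2 → 3 → 4

Answer: 4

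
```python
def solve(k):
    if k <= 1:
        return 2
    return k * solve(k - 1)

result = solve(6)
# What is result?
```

solve(6) = 6 * 5 * 4 * 3 * 2 * 2 = 1440

Answer: 1440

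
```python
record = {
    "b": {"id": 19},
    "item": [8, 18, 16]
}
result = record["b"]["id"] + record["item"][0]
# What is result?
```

Trace:
`record = { ...` → record = {'b': {'id': 19}, 'item': [8, 18, 16]}
`result = record["b"]["id"] + record["item"][0]` → result = 27
So result = 27

Answer: 27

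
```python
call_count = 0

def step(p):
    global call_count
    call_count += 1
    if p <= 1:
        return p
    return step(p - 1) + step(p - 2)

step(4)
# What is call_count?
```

Calls(p) = 1 + Calls(p-1) + Calls(p-2); Calls(0)=Calls(1)=1. For p=4 this gives 9.

Answer: 9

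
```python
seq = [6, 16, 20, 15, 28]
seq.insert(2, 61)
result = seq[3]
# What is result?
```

Trace:
`seq = [6, 16, 20, 15, 28]` → seq = [6, 16, 20, 15, 28]
`seq.insert(2, 61)` → seq = [6, 16, 61, 20, 15, 28]
`result = seq[3]` → result = 20
So result = 20

Answer: 20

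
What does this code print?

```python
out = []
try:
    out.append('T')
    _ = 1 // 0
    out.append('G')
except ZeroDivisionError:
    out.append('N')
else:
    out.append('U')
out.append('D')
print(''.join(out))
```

Execution trace: 'T' (try body) → 'N' (except ZeroDivisionError) → 'D' (after the try/except). Output: TND

Answer: TND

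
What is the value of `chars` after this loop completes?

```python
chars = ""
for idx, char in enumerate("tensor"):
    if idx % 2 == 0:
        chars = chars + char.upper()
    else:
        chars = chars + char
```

Uppercase even positions in 'tensor'
`chars` takes the values: "" → "T" → "Te" → "TeN" → "TeNs" → "TeNsO" → "TeNsOr"

Answer: "TeNsOr"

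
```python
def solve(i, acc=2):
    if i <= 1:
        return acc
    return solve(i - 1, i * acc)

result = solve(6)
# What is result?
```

Accumulator trace (n, acc): (6, 2) -> (5, 12) -> (4, 60) -> (3, 240) -> (2, 720) -> (1, 1440) -> return 1440

Answer: 1440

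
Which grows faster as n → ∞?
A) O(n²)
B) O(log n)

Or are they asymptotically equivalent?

O(n²) vs O(log n): Higher order terms dominate.

Answer: A) O(n²) grows faster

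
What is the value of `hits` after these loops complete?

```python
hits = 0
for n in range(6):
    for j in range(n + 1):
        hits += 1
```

Triangle: 1 + 2 + ... + 6
`hits` takes the values: 0 → 1 → 2 → 3 → 4 → 5 → 6 → 7 → 8 → 9 → 10 → 11 → 12 → 13 → 14 → 15 → 16 → 17 → 18 → 19 → 20 → 21

Answer: 21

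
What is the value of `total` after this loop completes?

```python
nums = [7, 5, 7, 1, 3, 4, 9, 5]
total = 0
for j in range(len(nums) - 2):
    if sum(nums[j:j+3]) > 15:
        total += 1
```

Count windows with sum > 15
`total` takes the values: 0 → 1 → 2 → 3

Answer: 3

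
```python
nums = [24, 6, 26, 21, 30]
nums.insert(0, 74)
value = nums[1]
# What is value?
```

Trace:
`nums = [24, 6, 26, 21, 30]` → nums = [24, 6, 26, 21, 30]
`nums.insert(0, 74)` → nums = [74, 24, 6, 26, 21, 30]
`value = nums[1]` → value = 24
So value = 24

Answer: 24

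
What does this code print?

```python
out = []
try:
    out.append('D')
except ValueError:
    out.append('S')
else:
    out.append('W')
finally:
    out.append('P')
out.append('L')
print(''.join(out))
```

Execution trace: 'D' (try body, no exception) → 'W' (else) → 'P' (finally) → 'L' (after the try/except). Output: DWPL

Answer: DWPL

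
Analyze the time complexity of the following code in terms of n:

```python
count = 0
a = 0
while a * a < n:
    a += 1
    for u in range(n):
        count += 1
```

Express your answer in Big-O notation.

Each loop level contributes: √n × n. Multiplying the contributions gives O(n√n).

Answer: O(n√n)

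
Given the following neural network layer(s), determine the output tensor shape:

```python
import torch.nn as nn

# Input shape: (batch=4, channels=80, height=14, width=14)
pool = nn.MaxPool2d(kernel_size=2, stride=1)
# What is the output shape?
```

Input: (4, 80, 14, 14) -> Output: (4, 80, 13, 13)

Answer: (4, 80, 13, 13)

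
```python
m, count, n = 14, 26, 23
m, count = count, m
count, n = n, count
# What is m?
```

Trace:
`m, count, n = 14, 26, 23` → m = 14; count = 26; n = 23
`m, count = count, m` → m = 26; count = 14
`count, n = n, count` → count = 23; n = 14
So m = 26

Answer: 26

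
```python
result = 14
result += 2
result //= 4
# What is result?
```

Trace:
`result = 14` → result = 14
`result += 2` → result = 16
`result //= 4` → result = 4
So result = 4

Answer: 4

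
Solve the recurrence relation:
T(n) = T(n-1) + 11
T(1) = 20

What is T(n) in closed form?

Unrolling: T(n) = T(1) + 11·(n-1) = 20 + 11(n-1) = 11n + 9.

Answer: T(n) = 11n + 9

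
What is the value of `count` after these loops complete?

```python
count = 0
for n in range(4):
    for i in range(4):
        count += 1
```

4 * 4 = 16
`count` takes the values: 0 → 1 → 2 → 3 → 4 → 5 → 6 → 7 → 8 → 9 → 10 → 11 → 12 → 13 → 14 → 15 → 16

Answer: 16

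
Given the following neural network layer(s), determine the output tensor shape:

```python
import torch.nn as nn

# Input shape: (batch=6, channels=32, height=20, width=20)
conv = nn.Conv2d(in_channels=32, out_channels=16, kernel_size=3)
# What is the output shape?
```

Input: (6, 32, 20, 20) -> Output: (6, 16, 18, 18)

Answer: (6, 16, 18, 18)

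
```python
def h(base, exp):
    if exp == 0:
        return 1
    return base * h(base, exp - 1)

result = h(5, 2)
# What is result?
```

h(5, 2) = 5 * 5 = 25

Answer: 25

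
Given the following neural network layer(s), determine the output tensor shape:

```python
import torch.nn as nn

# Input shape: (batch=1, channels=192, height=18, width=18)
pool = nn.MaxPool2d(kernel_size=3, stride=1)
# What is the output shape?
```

Input: (1, 192, 18, 18) -> Output: (1, 192, 16, 16)

Answer: (1, 192, 16, 16)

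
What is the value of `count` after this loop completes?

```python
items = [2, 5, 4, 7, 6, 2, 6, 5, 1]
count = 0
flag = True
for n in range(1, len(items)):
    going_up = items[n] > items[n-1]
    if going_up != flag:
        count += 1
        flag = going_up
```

Count direction changes in [2, 5, 4, 7, 6, 2, 6, 5, 1]
`count` takes the values: 0 → 1 → 2 → 3 → 4 → 5

Answer: 5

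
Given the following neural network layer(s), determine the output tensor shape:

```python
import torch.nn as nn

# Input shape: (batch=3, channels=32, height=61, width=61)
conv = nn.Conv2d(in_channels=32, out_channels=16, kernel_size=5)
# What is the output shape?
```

Input: (3, 32, 61, 61) -> Output: (3, 16, 57, 57)

Answer: (3, 16, 57, 57)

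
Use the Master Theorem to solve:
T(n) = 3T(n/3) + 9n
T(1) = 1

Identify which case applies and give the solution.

a=3, b=3, f(n)=9n. log_3(3) = 1. Since c=1 = 1, Case 2 applies: T(n) = Θ(n^log_b(a) · log n) = O(n log n).

Answer: O(n log n) - Case 2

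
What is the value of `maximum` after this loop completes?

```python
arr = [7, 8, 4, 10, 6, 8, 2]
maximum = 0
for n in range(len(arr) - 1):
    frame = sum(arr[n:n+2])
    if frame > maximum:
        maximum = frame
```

Max sum of 2-element window in [7, 8, 4, 10, 6, 8, 2]
`maximum` takes the values: 0 → 15 → 16

Answer: 16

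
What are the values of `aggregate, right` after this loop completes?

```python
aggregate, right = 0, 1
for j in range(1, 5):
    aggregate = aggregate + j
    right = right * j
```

Sum and factorial of 1 to 4
`aggregate, right` takes the values: (0, 1) → (1, 1) → (3, 1) → (3, 2) → (6, 2) → (6, 6) → (10, 6) → (10, 24)

Answer: 10, 24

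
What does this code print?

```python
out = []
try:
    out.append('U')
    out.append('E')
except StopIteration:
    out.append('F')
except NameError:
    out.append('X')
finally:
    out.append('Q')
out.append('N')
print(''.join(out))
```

Execution trace: 'U' (try body) → 'E' (try body, no exception) → 'Q' (finally) → 'N' (after the try/except). Output: UEQN

Answer: UEQN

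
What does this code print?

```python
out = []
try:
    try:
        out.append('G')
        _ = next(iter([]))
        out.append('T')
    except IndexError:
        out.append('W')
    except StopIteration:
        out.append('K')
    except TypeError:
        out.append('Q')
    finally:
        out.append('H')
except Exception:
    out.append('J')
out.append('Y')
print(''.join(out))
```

Execution trace: 'G' (inner try body) → 'K' (inner except StopIteration) → 'H' (inner finally) → 'Y' (after the try/except). Output: GKHY

Answer: GKHY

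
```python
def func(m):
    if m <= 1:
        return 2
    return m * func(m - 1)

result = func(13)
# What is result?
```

func(13) = 13 * 12 * 11 * 10 * 9 * 8 * 7 * 6 * 5 * 4 * 3 * 2 * 2 = 12454041600

Answer: 12454041600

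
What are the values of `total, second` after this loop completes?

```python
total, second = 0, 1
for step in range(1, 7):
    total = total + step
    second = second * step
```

Sum and factorial of 1 to 6
`total, second` takes the values: (0, 1) → (1, 1) → (3, 1) → (3, 2) → (6, 2) → (6, 6) → (10, 6) → (10, 24) → (15, 24) → (15, 120) → (21, 120) → (21, 720)

Answer: 21, 720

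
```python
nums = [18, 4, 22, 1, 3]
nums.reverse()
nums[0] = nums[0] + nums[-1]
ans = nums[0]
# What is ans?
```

Trace:
`nums = [18, 4, 22, 1, 3]` → nums = [18, 4, 22, 1, 3]
`nums.reverse()` → nums = [3, 1, 22, 4, 18]
`nums[0] = nums[0] + nums[-1]` → nums = [21, 1, 22, 4, 18]
`ans = nums[0]` → ans = 21
So ans = 21

Answer: 21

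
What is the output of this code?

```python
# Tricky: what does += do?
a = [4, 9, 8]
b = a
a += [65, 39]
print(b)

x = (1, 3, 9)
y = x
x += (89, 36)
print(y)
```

Key concept: += behavior differs for mutable vs immutable.
Step by step:
`a = [4, 9, 8]` → a = [4, 9, 8]
`b = a` → b = [4, 9, 8] (same object as a)
`a += [65, 39]` → a = [4, 9, 8, 65, 39] (same object as b); b = [4, 9, 8, 65, 39] (same object as a)
`print(b)` → prints [4, 9, 8, 65, 39]
`x = (1, 3, 9)` → x = (1, 3, 9)
`y = x` → y = (1, 3, 9)
`x += (89, 36)` → x = (1, 3, 9, 89, 36)
`print(y)` → prints (1, 3, 9)

Answer:
[4, 9, 8, 65, 39]
(1, 3, 9)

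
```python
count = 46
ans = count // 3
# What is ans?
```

Trace:
`count = 46` → count = 46
`ans = count // 3` → ans = 15
So ans = 15

Answer: 15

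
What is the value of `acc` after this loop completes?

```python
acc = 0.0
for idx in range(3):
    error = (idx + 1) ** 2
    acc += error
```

Sum of squared losses 1² + 2² + ... + 3²
`acc` takes the values: 0.0 → 1.0 → 5.0 → 14.0

Answer: 14.0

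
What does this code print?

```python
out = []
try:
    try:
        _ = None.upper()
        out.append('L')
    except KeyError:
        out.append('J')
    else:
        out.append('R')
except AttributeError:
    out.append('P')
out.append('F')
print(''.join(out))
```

Execution trace: 'P' (outer except AttributeError) → 'F' (after the try/except). Output: PF

Answer: PF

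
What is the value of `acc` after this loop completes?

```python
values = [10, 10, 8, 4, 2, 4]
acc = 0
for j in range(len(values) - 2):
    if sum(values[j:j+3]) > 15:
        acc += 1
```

Count windows with sum > 15
`acc` takes the values: 0 → 1 → 2

Answer: 2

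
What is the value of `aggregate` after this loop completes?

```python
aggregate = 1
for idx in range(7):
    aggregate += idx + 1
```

Start at 1, add 1 to 7 = 29
`aggregate` takes the values: 1 → 2 → 4 → 7 → 11 → 16 → 22 → 29

Answer: 29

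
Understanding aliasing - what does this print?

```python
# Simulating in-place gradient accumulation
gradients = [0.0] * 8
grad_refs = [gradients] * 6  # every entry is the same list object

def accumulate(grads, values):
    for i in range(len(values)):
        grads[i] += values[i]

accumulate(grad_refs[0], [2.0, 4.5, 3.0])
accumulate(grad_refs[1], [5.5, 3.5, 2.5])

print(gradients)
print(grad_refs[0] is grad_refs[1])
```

Key concept: gradient accumulation aliasing.
Step by step:
`gradients = [0.0] * 8` → gradients = [0.0, 0.0, 0.0, 0.0, 0.0, 0.0, 0.0, 0.0]
`grad_refs = [gradients] * 6` → grad_refs = [[0.0, 0.0, 0.0, 0.0, 0.0, 0.0, 0.0, 0.0], [0.0, 0.0, 0.0, 0.0, 0.0, 0.0, 0.0, 0.0], [0.0, 0.0, 0.0, 0.0, 0.0, 0.0, 0.0, 0.0], [0.0, 0.0, 0.0, 0.0, 0.0, 0.0, 0.0, 0.0], [0.0, 0.0, 0.0, 0.0, 0.0, 0.0, 0.0, 0.0], [0.0, 0.0, 0.0, 0.0, 0.0, 0.0, 0.0, 0.0]]
`accumulate(grad_refs[0], [2.0, 4.5, 3.0])` → gradients = [2.0, 4.5, 3.0, 0.0, 0.0, 0.0, 0.0, 0.0]; grad_refs = [[2.0, 4.5, 3.0, 0.0, 0.0, 0.0, 0.0, 0.0], [2.0, 4.5, 3.0, 0.0, 0.0, 0.0, 0.0, 0.0], [2.0, 4.5, 3.0, 0.0, 0.0, 0.0, 0.0, 0.0], [2.0, 4.5, 3.0, 0.0, 0.0, 0.0, 0.0, 0.0], [2.0, 4.5, 3.0, 0.0, 0.0, 0.0, 0.0, 0.0], [2.0, 4.5, 3.0, 0.0, 0.0, 0.0, 0.0, 0.0]]
`accumulate(grad_refs[1], [5.5, 3.5, 2.5])` → gradients = [7.5, 8.0, 5.5, 0.0, 0.0, 0.0, 0.0, 0.0]; grad_refs = [[7.5, 8.0, 5.5, 0.0, 0.0, 0.0, 0.0, 0.0], [7.5, 8.0, 5.5, 0.0, 0.0, 0.0, 0.0, 0.0], [7.5, 8.0, 5.5, 0.0, 0.0, 0.0, 0.0, 0.0], [7.5, 8.0, 5.5, 0.0, 0.0, 0.0, 0.0, 0.0], [7.5, 8.0, 5.5, 0.0, 0.0, 0.0, 0.0, 0.0], [7.5, 8.0, 5.5, 0.0, 0.0, 0.0, 0.0, 0.0]]
`print(gradients)` → prints [7.5, 8.0, 5.5, 0.0, 0.0, 0.0, 0.0, 0.0]
`print(grad_refs[0] is grad_refs[1])` → prints True

Answer:
[7.5, 8.0, 5.5, 0.0, 0.0, 0.0, 0.0, 0.0]
True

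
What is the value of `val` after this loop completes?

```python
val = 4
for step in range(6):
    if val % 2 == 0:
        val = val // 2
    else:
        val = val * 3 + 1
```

Collatz-style transformation from 4
`val` takes the values: 4 → 2 → 1 → 4 → 2 → 1 → 4

Answer: 4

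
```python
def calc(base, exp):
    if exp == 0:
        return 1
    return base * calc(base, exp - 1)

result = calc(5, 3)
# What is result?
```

calc(5, 3) = 5 * 5 * 5 = 125

Answer: 125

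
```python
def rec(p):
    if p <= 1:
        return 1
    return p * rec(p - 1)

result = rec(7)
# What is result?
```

rec(7) = 7 * 6 * 5 * 4 * 3 * 2 * 1 = 5040

Answer: 5040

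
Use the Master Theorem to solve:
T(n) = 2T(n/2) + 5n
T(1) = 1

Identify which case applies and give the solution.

a=2, b=2, f(n)=5n. log_2(2) = 1. Since c=1 = 1, Case 2 applies: T(n) = Θ(n^log_b(a) · log n) = O(n log n).

Answer: O(n log n) - Case 2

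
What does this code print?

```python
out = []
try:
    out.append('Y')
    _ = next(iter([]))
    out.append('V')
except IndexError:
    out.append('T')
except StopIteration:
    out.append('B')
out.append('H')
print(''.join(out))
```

Execution trace: 'Y' (try body) → 'B' (except StopIteration) → 'H' (after the try/except). Output: YBH

Answer: YBH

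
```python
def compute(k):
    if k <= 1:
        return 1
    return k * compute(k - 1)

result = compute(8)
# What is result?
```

compute(8) = 8 * 7 * 6 * 5 * 4 * 3 * 2 * 1 = 40320

Answer: 40320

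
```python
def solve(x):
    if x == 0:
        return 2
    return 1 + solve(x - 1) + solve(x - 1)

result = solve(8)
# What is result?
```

solve(x) = 1 + 2·solve(x-1), solve(0)=2. Closed form: (2+1)·2^8 - 1 = 767.

Answer: 767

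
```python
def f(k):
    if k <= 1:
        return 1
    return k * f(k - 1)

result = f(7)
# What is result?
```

f(7) = 7 * 6 * 5 * 4 * 3 * 2 * 1 = 5040

Answer: 5040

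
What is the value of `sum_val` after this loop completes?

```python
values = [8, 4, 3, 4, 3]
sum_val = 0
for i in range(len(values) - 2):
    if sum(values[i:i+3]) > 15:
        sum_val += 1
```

Count windows with sum > 15
`sum_val` takes the values: 0

Answer: 0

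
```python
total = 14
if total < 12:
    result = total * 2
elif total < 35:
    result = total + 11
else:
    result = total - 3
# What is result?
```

Trace:
`total = 14` → total = 14
`if total < 12: ...` → total < 12 is False, total < 35 is True → result = 25
So result = 25

Answer: 25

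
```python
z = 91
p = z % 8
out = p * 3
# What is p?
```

Trace:
`z = 91` → z = 91
`p = z % 8` → p = 3
`out = p * 3` → out = 9
So p = 3

Answer: 3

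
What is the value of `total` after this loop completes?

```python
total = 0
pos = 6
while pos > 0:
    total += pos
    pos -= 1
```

Sum 6 down to 1
`total` takes the values: 0 → 6 → 11 → 15 → 18 → 20 → 21

Answer: 21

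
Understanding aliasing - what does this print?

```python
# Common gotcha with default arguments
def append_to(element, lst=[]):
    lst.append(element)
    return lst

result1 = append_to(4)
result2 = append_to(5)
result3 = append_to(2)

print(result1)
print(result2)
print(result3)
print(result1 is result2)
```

Key concept: mutable default argument gotcha.
Step by step:
`result1 = append_to(4)` → result1 = [4]
`result2 = append_to(5)` → result1 = [4, 5] (same object as result2); result2 = [4, 5] (same object as result1)
`result3 = append_to(2)` → result1 = [4, 5, 2] (same object as result2, result3); result2 = [4, 5, 2] (same object as result1, result3); result3 = [4, 5, 2] (same object as result1, result2)
`print(result1)` → prints [4, 5, 2]
`print(result2)` → prints [4, 5, 2]
`print(result3)` → prints [4, 5, 2]
`print(result1 is result2)` → prints True

Answer:
[4, 5, 2]
[4, 5, 2]
[4, 5, 2]
True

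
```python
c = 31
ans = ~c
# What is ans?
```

Trace:
`c = 31` → c = 31
`ans = ~c` → ans = -32
So ans = -32

Answer: -32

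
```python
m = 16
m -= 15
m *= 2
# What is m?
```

Trace:
`m = 16` → m = 16
`m -= 15` → m = 1
`m *= 2` → m = 2
So m = 2

Answer: 2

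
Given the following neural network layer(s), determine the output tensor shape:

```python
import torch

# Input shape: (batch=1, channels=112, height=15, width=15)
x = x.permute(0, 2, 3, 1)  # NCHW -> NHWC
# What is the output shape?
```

Input: (1, 112, 15, 15) -> Output: (1, 15, 15, 112)

Answer: (1, 15, 15, 112)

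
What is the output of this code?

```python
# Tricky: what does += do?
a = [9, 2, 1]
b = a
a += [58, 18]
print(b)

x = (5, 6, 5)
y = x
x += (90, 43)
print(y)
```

Key concept: += behavior differs for mutable vs immutable.
Step by step:
`a = [9, 2, 1]` → a = [9, 2, 1]
`b = a` → b = [9, 2, 1] (same object as a)
`a += [58, 18]` → a = [9, 2, 1, 58, 18] (same object as b); b = [9, 2, 1, 58, 18] (same object as a)
`print(b)` → prints [9, 2, 1, 58, 18]
`x = (5, 6, 5)` → x = (5, 6, 5)
`y = x` → y = (5, 6, 5)
`x += (90, 43)` → x = (5, 6, 5, 90, 43)
`print(y)` → prints (5, 6, 5)

Answer:
[9, 2, 1, 58, 18]
(5, 6, 5)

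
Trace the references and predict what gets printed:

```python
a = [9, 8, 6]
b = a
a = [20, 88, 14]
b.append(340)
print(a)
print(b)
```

Key concept: rebinding vs mutation: a is rebound to a new list, b still points at the original.
Step by step:
`a = [9, 8, 6]` → a = [9, 8, 6]
`b = a` → b = [9, 8, 6] (same object as a)
`a = [20, 88, 14]` → a = [20, 88, 14]
`b.append(340)` → b = [9, 8, 6, 340]
`print(a)` → prints [20, 88, 14]
`print(b)` → prints [9, 8, 6, 340]

Answer:
[20, 88, 14]
[9, 8, 6, 340]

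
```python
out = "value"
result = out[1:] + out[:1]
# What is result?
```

Trace:
`out = "value"` → out = 'value'
`result = out[1:] + out[:1]` → result = 'aluev'
So result = 'aluev'

Answer: 'aluev'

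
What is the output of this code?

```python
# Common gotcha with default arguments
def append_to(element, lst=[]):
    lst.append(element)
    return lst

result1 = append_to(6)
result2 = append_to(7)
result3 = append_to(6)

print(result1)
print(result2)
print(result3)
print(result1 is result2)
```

Key concept: mutable default argument gotcha.
Step by step:
`result1 = append_to(6)` → result1 = [6]
`result2 = append_to(7)` → result1 = [6, 7] (same object as result2); result2 = [6, 7] (same object as result1)
`result3 = append_to(6)` → result1 = [6, 7, 6] (same object as result2, result3); result2 = [6, 7, 6] (same object as result1, result3); result3 = [6, 7, 6] (same object as result1, result2)
`print(result1)` → prints [6, 7, 6]
`print(result2)` → prints [6, 7, 6]
`print(result3)` → prints [6, 7, 6]
`print(result1 is result2)` → prints True

Answer:
[6, 7, 6]
[6, 7, 6]
[6, 7, 6]
True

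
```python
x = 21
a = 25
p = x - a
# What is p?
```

Trace:
`x = 21` → x = 21
`a = 25` → a = 25
`p = x - a` → p = -4
So p = -4

Answer: -4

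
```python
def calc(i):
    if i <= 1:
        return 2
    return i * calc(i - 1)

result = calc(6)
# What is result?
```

calc(6) = 6 * 5 * 4 * 3 * 2 * 2 = 1440

Answer: 1440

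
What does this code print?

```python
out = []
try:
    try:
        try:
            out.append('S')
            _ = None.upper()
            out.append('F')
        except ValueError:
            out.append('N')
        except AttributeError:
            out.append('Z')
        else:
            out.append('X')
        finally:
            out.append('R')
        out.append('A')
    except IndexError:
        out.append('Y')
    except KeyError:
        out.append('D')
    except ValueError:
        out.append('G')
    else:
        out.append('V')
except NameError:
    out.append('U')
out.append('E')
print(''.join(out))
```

Execution trace: 'S' (inner try body) → 'Z' (inner except AttributeError) → 'R' (inner finally) → 'A' (try body, no exception) → 'V' (else) → 'E' (after the try/except). Output: SZRAVE

Answer: SZRAVE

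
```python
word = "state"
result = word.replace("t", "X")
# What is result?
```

Trace:
`word = "state"` → word = 'state'
`result = word.replace("t", "X")` → result = 'sXaXe'
So result = 'sXaXe'

Answer: 'sXaXe'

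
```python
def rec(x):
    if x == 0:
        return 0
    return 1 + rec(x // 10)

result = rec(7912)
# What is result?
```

Count of digits of 7912: 4

Answer: 4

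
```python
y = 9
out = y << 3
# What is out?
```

Trace:
`y = 9` → y = 9
`out = y << 3` → out = 72
So out = 72

Answer: 72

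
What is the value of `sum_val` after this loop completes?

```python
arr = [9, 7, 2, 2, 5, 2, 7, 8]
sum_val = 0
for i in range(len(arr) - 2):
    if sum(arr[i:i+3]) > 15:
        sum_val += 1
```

Count windows with sum > 15
`sum_val` takes the values: 0 → 1 → 2

Answer: 2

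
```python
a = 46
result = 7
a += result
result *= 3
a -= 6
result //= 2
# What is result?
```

Trace:
`a = 46` → a = 46
`result = 7` → result = 7
`a += result` → a = 53
`result *= 3` → result = 21
`a -= 6` → a = 47
`result //= 2` → result = 10
So result = 10

Answer: 10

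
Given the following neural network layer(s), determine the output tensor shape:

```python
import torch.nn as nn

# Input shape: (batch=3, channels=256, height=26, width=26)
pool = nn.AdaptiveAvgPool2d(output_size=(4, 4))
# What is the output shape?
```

Input: (3, 256, 26, 26) -> Output: (3, 256, 4, 4)

Answer: (3, 256, 4, 4)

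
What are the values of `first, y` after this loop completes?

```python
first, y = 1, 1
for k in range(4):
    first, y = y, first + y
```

Fibonacci: after 4 iterations
`first, y` takes the values: (1, 1) → (1, 2) → (2, 3) → (3, 5) → (5, 8)

Answer: 5, 8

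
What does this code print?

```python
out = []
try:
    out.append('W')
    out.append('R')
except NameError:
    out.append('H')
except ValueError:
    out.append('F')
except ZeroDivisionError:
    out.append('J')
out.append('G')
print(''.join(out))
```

Execution trace: 'W' (try body) → 'R' (try body, no exception) → 'G' (after the try/except). Output: WRG

Answer: WRG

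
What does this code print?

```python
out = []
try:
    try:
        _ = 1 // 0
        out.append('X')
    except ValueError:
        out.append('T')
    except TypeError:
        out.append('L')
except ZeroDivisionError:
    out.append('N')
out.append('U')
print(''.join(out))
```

Execution trace: 'N' (outer except ZeroDivisionError) → 'U' (after the try/except). Output: NU

Answer: NU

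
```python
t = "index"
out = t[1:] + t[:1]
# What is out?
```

Trace:
`t = "index"` → t = 'index'
`out = t[1:] + t[:1]` → out = 'ndexi'
So out = 'ndexi'

Answer: 'ndexi'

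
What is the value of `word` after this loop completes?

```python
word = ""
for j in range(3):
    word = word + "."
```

Repeat '.' 3 times
`word` takes the values: "" → "." → ".." → "..."

Answer: "..."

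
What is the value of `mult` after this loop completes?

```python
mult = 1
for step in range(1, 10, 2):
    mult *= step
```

Product of 1, 3, 5, ... up to 9
`mult` takes the values: 1 → 3 → 15 → 105 → 945

Answer: 945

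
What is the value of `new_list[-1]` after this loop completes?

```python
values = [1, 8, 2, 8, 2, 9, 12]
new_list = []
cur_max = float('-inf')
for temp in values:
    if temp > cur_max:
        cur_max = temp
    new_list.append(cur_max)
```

Running max ends at 12
`new_list` takes the values: [] → [1] → [1, 8] → [1, 8, 8] → [1, 8, 8, 8] → [1, 8, 8, 8, 8] → [1, 8, 8, 8, 8, 9] → [1, 8, 8, 8, 8, 9, 12]
So `new_list[-1]` = 12

Answer: 12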